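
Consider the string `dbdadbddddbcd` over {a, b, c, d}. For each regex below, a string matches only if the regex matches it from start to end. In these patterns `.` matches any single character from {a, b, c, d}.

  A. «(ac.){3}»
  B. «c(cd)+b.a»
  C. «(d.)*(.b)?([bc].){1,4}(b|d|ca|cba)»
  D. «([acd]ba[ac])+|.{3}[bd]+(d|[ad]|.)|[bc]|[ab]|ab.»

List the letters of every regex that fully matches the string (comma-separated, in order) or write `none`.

A → no match — must start with `ac`
B → no match — must start with `ccd`
C → match
D → no match

C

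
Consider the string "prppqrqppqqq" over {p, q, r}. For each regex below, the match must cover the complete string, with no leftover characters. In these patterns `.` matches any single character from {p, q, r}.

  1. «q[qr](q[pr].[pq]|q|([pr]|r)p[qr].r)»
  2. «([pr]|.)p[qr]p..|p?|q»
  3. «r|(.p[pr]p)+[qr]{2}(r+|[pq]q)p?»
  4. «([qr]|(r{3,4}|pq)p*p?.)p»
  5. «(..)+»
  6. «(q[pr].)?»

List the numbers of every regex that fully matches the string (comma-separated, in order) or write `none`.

5

1 → no match — must start with "q"
2 → no match
3 → no match
4 → no match — must end with "p"
5 → match
6 → no match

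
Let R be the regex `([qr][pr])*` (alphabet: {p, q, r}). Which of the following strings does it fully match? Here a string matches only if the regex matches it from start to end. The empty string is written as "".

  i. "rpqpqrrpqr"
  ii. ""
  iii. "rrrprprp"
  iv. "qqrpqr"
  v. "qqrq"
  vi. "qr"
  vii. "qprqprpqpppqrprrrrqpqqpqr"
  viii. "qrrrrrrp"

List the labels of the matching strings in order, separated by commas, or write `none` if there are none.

i, ii, iii, vi, viii

i → match
ii → match
iii → match
iv → no match
v → no match
vi → match
vii → no match
viii → match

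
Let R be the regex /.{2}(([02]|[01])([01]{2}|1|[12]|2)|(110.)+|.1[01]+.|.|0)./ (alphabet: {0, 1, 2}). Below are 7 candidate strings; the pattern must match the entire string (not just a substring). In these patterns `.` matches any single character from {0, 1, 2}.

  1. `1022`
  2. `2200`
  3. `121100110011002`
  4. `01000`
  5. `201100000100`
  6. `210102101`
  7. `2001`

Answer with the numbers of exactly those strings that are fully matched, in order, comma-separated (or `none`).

1, 2, 3, 5, 7

1 → match
2 → match
3 → match
4 → no match
5 → match
6 → no match
7 → match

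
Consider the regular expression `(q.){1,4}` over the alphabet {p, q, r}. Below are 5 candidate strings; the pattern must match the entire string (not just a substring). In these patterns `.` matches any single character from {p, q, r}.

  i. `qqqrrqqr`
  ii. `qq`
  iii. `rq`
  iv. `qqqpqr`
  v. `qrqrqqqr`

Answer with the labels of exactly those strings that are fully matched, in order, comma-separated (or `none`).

i → no match
ii → match
iii → no match — must start with `q`
iv → match
v → match

ii, iv, v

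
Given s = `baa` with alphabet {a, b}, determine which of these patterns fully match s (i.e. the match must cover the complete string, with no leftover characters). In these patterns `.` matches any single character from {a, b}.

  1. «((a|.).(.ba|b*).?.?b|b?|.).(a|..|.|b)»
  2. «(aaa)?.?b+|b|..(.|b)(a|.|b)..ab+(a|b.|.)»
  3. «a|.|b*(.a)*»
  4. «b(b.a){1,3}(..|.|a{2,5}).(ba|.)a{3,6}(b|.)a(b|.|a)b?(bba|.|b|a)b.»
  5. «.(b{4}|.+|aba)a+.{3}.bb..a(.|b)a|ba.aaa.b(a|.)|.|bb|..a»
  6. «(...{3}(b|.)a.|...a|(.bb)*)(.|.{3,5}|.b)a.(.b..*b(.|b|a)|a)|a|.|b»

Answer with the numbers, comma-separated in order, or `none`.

1 → match
2 → no match
3 → match
4 → no match — must start with `bb`
5 → match
6 → no match

1, 3, 5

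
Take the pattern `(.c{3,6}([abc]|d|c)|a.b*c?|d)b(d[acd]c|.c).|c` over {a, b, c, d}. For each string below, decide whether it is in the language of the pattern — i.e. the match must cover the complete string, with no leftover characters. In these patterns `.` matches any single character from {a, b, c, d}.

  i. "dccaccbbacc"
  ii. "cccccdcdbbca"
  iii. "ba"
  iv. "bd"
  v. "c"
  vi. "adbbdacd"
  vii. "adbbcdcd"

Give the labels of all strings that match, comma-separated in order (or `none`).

v, vi

i. "dccaccbbacc" → no match
ii. "cccccdcdbbca" → no match
iii. "ba" → no match
iv. "bd" → no match
v. "c" → match
vi. "adbbdacd" → match
vii. "adbbcdcd" → no match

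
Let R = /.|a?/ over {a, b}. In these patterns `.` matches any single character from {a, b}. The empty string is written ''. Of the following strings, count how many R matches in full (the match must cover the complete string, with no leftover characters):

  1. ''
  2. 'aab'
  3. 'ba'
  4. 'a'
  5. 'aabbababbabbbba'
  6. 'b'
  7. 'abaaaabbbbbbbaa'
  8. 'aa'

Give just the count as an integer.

3

1 → match
2 → no match
3 → no match
4 → match
5 → no match
6 → match
7 → no match
8 → no match
Total matched: 3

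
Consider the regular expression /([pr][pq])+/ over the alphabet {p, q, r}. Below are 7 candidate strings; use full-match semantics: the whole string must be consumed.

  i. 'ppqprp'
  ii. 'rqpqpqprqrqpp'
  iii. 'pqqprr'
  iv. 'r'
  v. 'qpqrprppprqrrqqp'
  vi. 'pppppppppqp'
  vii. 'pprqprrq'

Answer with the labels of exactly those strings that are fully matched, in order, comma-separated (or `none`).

i. 'ppqprp' → no match
ii → no match
iii. 'pqqprr' → no match
iv. 'r' → no match
v → no match
vi. 'pppppppppqp' → no match
vii. 'pprqprrq' → no match

none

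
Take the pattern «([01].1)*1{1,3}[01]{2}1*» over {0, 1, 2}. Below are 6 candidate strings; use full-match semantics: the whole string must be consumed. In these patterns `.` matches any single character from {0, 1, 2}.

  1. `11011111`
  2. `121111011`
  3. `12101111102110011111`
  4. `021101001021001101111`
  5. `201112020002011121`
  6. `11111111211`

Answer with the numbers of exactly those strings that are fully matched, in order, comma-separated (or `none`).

1 → match
2 → match
3 → match
4 → match
5 → no match
6 → no match

1, 2, 3, 4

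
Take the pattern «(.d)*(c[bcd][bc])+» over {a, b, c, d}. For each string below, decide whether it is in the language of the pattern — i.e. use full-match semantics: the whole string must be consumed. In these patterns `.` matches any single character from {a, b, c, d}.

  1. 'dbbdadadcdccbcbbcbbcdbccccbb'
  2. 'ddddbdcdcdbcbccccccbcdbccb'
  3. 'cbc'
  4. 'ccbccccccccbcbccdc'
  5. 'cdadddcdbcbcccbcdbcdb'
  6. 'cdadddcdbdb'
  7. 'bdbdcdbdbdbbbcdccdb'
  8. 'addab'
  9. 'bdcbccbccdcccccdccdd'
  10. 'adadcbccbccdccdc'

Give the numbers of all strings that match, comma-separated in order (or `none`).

2, 3, 4, 5, 10

1 → no match
2 → match
3 → match
4 → match
5 → match
6 → no match
7 → no match
8 → no match
9 → no match
10 → match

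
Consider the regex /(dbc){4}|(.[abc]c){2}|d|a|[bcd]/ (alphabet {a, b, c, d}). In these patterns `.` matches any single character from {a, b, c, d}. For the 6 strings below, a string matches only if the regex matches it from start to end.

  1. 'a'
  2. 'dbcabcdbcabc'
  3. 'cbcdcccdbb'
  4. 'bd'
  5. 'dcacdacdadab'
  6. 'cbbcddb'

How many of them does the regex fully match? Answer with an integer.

1

1 → match
2 → no match
3 → no match
4 → no match
5 → no match
6 → no match
Total matched: 1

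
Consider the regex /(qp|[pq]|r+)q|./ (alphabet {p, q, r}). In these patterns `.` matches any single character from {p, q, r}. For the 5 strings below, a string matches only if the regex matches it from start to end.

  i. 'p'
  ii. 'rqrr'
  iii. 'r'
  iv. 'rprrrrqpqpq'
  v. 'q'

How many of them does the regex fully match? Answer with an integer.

3

i → match
ii → no match
iii → match
iv → no match
v → match
Total matched: 3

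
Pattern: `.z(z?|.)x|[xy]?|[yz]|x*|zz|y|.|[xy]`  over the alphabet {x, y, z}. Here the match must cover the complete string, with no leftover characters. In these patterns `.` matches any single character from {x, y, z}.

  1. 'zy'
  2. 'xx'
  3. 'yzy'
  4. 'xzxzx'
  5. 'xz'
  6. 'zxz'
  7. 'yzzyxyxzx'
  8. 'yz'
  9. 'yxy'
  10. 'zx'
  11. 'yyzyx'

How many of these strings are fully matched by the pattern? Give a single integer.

1 → no match
2 → match
3 → no match
4 → no match
5 → no match
6 → no match
7 → no match
8 → no match
9 → no match
10 → no match
11 → no match
Total matched: 1

1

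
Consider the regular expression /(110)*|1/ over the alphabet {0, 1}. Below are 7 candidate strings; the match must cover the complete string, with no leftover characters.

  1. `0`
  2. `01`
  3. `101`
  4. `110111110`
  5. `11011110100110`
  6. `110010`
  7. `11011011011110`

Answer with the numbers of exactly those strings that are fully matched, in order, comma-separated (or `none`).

none

1. `0` → no match
2. `01` → no match
3. `101` → no match
4. `110111110` → no match
5 → no match
6. `110010` → no match
7 → no match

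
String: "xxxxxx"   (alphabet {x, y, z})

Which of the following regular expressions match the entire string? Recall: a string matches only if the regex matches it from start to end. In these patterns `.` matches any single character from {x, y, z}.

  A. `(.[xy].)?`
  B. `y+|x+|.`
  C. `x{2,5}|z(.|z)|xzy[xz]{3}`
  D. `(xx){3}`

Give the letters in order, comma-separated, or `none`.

B, D

A → no match
B → match
C → no match
D → match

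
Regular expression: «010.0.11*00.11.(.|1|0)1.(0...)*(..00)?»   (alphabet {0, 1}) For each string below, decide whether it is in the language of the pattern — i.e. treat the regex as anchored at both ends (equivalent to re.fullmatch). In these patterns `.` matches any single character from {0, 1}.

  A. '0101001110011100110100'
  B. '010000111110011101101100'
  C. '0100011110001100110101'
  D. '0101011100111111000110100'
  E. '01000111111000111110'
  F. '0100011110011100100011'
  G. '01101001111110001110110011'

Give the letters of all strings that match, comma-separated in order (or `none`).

A, B, C, D, E, F

A → match
B → match
C → match
D → match
E → match
F → match
G → no match — must start with '010'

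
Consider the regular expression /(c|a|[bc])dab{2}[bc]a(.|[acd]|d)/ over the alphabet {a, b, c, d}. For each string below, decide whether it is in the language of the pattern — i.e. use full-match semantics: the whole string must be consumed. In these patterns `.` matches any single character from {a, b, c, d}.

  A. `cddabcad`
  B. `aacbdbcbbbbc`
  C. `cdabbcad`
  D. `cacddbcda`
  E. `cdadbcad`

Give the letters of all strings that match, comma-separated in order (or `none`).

A → no match
B → no match
C → match
D → no match
E → no match

C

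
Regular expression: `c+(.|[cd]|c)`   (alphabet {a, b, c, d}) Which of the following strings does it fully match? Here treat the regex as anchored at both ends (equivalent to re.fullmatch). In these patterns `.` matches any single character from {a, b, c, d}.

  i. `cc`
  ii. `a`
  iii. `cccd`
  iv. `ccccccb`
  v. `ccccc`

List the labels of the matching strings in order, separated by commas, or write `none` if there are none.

i, iii, iv, v

i → match
ii → no match — must start with `c`
iii → match
iv → match
v → match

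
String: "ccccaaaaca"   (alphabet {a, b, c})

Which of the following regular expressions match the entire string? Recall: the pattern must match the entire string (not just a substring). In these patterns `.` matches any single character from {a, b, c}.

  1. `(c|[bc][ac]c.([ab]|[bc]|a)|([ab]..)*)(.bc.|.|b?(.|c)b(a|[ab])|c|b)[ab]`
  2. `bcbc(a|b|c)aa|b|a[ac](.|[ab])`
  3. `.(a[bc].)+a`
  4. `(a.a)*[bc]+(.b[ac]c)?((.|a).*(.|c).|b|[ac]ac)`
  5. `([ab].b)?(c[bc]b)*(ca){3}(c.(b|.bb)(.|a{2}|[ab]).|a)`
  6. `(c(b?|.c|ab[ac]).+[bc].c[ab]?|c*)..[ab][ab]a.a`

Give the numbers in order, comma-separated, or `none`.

1 → no match
2 → no match
3 → no match
4 → match
5 → no match
6 → match

4, 6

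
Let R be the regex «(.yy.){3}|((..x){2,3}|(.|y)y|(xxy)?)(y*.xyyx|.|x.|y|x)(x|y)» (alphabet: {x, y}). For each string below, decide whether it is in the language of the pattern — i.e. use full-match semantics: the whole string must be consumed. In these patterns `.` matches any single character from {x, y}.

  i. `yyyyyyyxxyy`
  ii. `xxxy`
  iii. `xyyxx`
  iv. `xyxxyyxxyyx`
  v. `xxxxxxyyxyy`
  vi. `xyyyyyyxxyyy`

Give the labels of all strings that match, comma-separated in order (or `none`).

v, vi

i. `yyyyyyyxxyy` → no match
ii. `xxxy` → no match
iii. `xyyxx` → no match
iv. `xyxxyyxxyyx` → no match
v. `xxxxxxyyxyy` → match
vi. `xyyyyyyxxyyy` → match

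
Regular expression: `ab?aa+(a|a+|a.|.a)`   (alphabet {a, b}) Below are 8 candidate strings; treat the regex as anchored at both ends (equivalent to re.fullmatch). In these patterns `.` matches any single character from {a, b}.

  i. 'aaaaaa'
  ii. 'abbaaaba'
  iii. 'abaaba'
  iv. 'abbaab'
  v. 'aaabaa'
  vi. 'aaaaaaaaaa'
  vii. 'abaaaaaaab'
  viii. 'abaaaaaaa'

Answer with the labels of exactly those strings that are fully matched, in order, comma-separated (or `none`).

i → match
ii → no match
iii → match
iv → no match
v → no match
vi → match
vii → match
viii → match

i, iii, vi, vii, viii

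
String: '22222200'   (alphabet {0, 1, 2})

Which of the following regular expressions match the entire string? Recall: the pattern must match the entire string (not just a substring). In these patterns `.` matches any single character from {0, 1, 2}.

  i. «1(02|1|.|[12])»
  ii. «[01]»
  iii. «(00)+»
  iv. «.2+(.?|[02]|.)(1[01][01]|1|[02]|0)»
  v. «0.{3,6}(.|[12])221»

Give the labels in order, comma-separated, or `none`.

i → no match — must start with '1'
ii → no match
iii → no match — must start with '00'
iv → match
v → no match — must start with '0'

iv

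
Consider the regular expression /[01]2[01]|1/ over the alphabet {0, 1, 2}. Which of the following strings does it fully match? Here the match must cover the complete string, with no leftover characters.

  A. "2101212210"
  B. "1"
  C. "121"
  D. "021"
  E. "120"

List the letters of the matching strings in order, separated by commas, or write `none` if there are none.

B, C, D, E

A → no match
B → match
C → match
D → match
E → match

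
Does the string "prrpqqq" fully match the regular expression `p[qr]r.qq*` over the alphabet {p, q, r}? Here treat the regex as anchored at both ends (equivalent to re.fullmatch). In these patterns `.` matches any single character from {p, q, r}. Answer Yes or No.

Yes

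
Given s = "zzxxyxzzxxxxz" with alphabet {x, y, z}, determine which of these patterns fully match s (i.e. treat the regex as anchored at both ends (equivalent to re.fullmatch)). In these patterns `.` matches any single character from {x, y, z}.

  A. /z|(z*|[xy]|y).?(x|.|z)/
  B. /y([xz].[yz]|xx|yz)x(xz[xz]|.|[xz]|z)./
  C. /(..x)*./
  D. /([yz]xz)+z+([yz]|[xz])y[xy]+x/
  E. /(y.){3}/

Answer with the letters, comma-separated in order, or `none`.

C

A → no match
B → no match — must start with "y"
C → match
D → no match — must end with "x"
E → no match — must start with "y"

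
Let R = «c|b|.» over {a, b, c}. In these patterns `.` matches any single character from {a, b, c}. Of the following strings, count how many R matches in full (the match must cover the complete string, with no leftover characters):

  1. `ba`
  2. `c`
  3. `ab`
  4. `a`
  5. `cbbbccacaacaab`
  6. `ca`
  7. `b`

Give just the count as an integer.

3

1. `ba` → no match
2. `c` → match
3. `ab` → no match
4. `a` → match
5 → no match
6. `ca` → no match
7. `b` → match
Total matched: 3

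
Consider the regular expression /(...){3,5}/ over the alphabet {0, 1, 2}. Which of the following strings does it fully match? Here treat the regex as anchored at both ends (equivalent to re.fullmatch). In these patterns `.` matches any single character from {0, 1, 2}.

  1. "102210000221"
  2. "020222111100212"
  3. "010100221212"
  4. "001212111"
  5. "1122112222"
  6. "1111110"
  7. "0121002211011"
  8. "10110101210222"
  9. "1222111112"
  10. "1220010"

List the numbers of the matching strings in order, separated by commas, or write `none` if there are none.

1, 2, 3, 4

1 → match
2 → match
3 → match
4 → match
5 → no match
6 → no match
7 → no match
8 → no match
9 → no match
10 → no match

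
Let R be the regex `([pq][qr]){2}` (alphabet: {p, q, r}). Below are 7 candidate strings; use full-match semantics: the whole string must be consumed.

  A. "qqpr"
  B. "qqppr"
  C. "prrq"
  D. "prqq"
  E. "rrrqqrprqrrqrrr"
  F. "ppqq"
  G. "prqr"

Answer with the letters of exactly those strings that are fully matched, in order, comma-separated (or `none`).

A, D, G

A → match
B → no match
C → no match
D → match
E → no match
F → no match
G → match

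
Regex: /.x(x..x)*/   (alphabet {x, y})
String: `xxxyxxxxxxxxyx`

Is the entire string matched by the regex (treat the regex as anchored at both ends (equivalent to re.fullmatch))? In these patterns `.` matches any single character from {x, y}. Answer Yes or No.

Yes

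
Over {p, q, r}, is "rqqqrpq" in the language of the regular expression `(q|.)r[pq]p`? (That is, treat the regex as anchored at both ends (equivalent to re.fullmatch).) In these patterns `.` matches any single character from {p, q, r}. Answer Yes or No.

No

Every match must end with "p", but "rqqqrpq" does not.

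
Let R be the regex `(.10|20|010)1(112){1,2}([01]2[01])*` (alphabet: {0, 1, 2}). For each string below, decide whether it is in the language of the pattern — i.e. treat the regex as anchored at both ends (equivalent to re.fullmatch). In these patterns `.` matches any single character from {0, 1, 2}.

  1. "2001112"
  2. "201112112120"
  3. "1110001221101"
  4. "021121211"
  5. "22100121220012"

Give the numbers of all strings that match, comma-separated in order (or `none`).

2

1 → no match
2 → match
3 → no match
4 → no match
5 → no match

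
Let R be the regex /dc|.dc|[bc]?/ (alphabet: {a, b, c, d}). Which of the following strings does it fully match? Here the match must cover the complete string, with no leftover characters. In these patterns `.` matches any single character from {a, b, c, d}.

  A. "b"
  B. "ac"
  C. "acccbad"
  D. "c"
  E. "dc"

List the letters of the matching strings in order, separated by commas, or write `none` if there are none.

A, D, E

A. "b" → match
B. "ac" → no match
C. "acccbad" → no match
D. "c" → match
E. "dc" → match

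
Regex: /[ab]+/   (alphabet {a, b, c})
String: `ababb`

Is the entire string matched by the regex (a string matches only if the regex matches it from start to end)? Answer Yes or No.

Yes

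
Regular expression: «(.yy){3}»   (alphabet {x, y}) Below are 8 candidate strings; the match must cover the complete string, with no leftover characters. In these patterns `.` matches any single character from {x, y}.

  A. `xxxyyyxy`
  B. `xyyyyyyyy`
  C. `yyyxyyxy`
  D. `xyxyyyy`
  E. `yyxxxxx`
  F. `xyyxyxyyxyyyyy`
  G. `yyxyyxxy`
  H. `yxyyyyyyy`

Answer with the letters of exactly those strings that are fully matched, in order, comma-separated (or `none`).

B

A → no match — must end with `yy`
B → match
C → no match — must end with `yy`
D → no match
E → no match — must end with `yy`
F → no match
G → no match — must end with `yy`
H → no match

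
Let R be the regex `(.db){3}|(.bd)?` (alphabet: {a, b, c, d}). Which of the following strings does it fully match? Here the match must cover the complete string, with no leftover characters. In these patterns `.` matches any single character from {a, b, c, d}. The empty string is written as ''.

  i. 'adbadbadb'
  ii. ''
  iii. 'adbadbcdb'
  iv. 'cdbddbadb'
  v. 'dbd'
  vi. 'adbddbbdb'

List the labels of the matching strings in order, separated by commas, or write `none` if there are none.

i, ii, iii, iv, v, vi

i. 'adbadbadb' → match
ii. '' → match
iii. 'adbadbcdb' → match
iv. 'cdbddbadb' → match
v. 'dbd' → match
vi. 'adbddbbdb' → match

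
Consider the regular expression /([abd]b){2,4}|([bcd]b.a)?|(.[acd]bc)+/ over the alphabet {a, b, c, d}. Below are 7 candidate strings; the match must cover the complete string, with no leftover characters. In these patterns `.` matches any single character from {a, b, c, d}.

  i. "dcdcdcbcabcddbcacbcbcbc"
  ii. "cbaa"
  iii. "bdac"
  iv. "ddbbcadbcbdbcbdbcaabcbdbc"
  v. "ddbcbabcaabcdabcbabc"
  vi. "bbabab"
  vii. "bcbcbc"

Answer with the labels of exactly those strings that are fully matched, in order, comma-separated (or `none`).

ii, v, vi

i → no match
ii → match
iii → no match
iv → no match
v → match
vi → match
vii → no match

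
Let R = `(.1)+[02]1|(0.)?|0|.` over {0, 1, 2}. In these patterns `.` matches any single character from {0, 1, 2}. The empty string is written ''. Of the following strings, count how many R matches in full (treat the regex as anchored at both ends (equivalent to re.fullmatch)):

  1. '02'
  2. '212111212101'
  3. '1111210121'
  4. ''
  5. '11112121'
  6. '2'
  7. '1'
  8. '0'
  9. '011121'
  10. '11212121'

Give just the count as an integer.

10

1 → match
2 → match
3 → match
4 → match
5 → match
6 → match
7 → match
8 → match
9 → match
10 → match
Total matched: 10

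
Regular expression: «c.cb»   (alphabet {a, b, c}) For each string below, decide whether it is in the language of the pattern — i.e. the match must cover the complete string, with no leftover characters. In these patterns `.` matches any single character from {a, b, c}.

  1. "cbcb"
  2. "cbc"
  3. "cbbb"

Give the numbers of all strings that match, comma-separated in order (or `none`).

1

1 → match
2 → no match — must end with "cb"
3 → no match — must end with "cb"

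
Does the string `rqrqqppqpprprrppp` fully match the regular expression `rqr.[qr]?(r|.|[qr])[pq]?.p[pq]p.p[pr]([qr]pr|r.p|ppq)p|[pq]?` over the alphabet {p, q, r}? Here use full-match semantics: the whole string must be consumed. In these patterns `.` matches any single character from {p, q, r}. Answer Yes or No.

No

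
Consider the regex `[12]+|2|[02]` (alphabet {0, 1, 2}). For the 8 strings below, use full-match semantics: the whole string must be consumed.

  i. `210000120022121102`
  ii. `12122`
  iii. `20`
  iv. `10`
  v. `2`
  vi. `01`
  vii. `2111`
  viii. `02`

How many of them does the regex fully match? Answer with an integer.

i → no match
ii → match
iii → no match
iv → no match
v → match
vi → no match
vii → match
viii → no match
Total matched: 3

3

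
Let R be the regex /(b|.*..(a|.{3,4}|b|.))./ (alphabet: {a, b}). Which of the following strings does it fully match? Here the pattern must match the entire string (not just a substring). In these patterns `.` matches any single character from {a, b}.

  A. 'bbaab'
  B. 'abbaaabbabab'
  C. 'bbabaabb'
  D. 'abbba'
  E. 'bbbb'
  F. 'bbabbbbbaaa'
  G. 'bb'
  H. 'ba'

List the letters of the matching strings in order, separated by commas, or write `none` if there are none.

A, B, C, D, E, F, G, H

A → match
B → match
C → match
D → match
E → match
F → match
G → match
H → match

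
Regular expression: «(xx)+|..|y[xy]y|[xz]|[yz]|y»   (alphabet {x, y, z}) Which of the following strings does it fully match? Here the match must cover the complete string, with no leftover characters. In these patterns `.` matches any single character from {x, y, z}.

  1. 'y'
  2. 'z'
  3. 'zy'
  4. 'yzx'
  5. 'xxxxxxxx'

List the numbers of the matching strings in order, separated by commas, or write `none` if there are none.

1. 'y' → match
2. 'z' → match
3. 'zy' → match
4. 'yzx' → no match
5. 'xxxxxxxx' → match

1, 2, 3, 5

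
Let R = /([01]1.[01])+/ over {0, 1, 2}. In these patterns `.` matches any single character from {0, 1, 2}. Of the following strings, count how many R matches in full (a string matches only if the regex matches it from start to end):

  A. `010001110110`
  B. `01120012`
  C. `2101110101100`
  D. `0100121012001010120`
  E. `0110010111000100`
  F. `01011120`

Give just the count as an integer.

A → match
B → no match
C → no match
D → no match
E → match
F → match
Total matched: 3

3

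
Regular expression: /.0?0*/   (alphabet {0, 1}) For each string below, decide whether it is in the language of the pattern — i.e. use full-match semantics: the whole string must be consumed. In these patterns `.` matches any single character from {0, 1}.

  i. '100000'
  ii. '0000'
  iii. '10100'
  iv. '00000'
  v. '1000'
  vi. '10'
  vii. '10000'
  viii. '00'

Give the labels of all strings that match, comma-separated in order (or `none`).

i → match
ii → match
iii → no match
iv → match
v → match
vi → match
vii → match
viii → match

i, ii, iv, v, vi, vii, viii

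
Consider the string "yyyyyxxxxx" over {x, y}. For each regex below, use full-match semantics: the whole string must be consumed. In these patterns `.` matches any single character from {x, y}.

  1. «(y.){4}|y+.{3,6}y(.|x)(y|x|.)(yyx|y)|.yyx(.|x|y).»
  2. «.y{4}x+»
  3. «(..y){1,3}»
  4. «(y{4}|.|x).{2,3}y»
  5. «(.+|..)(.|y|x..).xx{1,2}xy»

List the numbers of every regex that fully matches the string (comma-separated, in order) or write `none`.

1 → no match
2 → match
3 → no match — must end with "y"
4 → no match — must end with "y"
5 → no match — must end with "xxy"

2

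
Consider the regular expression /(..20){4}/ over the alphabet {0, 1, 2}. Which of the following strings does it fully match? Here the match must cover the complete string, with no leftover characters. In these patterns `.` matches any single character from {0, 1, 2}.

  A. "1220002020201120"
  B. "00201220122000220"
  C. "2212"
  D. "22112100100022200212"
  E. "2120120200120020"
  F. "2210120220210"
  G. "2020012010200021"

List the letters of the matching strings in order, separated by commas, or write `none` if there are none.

A → match
B → no match
C → no match — must end with "20"
D → no match — must end with "20"
E → no match
F → no match — must end with "20"
G → no match — must end with "20"

A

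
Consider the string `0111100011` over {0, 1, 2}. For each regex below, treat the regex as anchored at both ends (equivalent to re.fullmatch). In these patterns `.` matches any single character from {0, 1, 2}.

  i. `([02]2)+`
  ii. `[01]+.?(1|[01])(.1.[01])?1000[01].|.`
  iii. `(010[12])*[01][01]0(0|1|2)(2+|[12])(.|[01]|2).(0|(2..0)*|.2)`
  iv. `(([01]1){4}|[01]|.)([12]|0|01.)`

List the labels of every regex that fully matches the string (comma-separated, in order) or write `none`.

ii

i → no match — must end with `2`
ii → match
iii → no match
iv → no match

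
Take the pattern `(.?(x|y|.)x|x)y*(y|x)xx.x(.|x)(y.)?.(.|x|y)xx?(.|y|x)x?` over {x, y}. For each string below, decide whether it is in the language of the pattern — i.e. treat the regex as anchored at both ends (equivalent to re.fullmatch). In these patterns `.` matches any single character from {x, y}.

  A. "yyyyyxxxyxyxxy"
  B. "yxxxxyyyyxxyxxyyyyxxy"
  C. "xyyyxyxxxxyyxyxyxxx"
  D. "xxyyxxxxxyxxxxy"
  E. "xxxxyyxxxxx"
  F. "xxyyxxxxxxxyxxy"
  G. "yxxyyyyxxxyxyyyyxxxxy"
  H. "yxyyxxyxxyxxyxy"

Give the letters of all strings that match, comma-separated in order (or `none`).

D, F, H

A → no match
B → no match
C → no match
D → match
E → no match
F → match
G → no match
H → match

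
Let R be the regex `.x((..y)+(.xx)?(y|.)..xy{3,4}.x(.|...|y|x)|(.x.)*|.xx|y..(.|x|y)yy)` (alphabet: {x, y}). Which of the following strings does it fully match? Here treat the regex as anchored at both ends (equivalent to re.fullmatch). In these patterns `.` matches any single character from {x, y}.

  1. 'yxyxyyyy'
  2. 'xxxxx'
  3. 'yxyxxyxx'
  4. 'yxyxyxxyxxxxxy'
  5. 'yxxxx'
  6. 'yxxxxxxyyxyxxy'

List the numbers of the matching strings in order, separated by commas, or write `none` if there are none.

1, 2, 3, 4, 5, 6

1 → match
2 → match
3 → match
4 → match
5 → match
6 → match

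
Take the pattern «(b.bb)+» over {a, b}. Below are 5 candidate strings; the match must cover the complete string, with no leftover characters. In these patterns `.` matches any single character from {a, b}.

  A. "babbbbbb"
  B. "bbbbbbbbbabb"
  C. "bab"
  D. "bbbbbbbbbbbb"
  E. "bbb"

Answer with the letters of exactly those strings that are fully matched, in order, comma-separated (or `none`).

A, B, D

A → match
B → match
C → no match — must end with "bb"
D → match
E → no match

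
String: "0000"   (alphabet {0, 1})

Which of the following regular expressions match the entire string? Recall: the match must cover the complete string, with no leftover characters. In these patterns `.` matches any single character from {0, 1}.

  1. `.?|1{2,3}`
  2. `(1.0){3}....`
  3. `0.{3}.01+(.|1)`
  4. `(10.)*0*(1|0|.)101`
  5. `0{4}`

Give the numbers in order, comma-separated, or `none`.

5

1 → no match
2 → no match — must start with "1"
3 → no match
4 → no match — must end with "101"
5 → match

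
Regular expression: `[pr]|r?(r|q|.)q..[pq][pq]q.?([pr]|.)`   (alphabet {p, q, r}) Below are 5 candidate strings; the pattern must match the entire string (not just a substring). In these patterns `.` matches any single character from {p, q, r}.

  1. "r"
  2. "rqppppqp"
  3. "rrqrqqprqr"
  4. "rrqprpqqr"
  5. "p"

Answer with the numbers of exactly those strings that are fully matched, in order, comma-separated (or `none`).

1. "r" → match
2. "rqppppqp" → match
3. "rrqrqqprqr" → no match
4. "rrqprpqqr" → match
5. "p" → match

1, 2, 4, 5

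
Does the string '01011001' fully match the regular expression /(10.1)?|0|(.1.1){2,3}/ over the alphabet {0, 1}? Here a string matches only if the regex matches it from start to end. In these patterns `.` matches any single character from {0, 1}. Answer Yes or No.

No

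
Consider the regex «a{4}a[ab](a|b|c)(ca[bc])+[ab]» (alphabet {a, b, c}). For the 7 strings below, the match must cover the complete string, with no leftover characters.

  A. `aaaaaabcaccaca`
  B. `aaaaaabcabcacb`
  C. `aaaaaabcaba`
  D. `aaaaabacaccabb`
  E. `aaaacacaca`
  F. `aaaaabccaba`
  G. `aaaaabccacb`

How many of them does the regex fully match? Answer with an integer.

6

A → match
B → match
C → match
D → match
E → no match
F → match
G → match
Total matched: 6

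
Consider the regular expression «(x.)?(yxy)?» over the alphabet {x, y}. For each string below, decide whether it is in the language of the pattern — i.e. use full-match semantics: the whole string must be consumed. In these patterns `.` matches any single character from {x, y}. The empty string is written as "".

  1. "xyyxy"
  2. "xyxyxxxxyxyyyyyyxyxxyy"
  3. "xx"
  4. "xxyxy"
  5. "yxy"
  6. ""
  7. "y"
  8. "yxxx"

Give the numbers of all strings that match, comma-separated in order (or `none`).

1, 3, 4, 5, 6

1. "xyyxy" → match
2 → no match
3. "xx" → match
4. "xxyxy" → match
5. "yxy" → match
6. "" → match
7. "y" → no match
8. "yxxx" → no match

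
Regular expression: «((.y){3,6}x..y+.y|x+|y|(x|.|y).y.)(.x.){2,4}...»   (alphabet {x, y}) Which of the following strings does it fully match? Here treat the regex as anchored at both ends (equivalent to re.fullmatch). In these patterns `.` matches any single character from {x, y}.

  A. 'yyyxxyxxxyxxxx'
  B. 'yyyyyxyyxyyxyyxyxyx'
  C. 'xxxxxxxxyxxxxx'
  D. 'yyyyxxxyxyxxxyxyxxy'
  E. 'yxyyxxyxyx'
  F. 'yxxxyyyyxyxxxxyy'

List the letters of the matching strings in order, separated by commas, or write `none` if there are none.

B, C, D

A → no match
B → match
C → match
D → match
E → no match
F → no match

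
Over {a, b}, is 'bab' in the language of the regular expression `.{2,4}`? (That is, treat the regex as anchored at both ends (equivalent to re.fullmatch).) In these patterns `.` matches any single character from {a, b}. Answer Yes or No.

Yes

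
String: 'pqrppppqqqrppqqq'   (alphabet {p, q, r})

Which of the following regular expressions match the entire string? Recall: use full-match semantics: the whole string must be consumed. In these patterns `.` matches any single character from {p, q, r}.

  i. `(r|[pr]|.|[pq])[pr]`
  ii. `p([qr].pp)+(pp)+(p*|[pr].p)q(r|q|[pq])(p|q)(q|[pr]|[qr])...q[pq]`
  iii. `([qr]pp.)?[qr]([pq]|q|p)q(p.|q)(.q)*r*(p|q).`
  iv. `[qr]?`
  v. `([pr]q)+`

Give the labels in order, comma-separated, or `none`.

ii

i → no match
ii → match
iii → no match
iv → no match
v → no match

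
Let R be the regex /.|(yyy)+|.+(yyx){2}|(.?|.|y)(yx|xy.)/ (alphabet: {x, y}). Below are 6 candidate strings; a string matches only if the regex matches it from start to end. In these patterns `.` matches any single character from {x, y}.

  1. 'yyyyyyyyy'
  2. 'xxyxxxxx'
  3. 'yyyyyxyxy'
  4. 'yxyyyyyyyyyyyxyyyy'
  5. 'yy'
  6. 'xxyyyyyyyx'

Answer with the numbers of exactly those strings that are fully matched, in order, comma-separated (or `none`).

1. 'yyyyyyyyy' → match
2. 'xxyxxxxx' → no match
3. 'yyyyyxyxy' → no match
4 → no match
5. 'yy' → no match
6. 'xxyyyyyyyx' → no match

1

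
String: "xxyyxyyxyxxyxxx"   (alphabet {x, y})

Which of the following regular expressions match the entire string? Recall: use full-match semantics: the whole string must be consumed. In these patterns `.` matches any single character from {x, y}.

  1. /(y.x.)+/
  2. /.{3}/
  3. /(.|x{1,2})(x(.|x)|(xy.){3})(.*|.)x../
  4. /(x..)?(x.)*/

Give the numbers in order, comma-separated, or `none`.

3

1 → no match — must start with "y"
2 → no match
3 → match
4 → no match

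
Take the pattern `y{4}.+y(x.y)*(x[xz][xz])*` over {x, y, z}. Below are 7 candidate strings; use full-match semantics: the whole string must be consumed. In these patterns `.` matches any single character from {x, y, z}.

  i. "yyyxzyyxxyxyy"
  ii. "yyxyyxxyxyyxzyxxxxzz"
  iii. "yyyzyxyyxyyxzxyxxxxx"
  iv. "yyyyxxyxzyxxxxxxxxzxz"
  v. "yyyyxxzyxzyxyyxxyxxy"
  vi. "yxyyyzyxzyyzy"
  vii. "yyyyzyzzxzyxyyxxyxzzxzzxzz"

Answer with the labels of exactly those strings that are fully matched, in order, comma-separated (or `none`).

v, vii

i → no match
ii → no match
iii → no match
iv → no match
v → match
vi → no match
vii → match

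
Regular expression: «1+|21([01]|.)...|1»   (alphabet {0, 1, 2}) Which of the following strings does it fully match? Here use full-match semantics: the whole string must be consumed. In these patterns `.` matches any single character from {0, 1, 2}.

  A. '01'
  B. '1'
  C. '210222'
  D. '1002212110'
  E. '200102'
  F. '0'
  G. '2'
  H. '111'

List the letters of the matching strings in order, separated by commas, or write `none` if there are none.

B, C, H

A. '01' → no match
B. '1' → match
C. '210222' → match
D. '1002212110' → no match
E. '200102' → no match
F. '0' → no match
G. '2' → no match
H. '111' → match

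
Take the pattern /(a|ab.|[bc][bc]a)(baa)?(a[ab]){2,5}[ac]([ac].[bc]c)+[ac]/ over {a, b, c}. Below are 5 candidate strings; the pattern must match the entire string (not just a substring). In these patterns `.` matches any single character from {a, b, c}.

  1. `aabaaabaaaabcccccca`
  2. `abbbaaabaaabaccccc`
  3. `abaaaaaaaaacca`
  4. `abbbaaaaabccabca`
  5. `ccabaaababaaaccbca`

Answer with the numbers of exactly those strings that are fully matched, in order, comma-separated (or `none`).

1 → match
2 → match
3 → match
4 → match
5 → match

1, 2, 3, 4, 5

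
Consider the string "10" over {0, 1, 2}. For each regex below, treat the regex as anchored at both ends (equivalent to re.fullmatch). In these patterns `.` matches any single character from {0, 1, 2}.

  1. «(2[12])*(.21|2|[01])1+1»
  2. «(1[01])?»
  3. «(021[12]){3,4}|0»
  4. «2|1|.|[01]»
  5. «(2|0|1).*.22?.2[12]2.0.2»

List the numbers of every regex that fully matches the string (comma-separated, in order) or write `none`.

1 → no match — must end with "11"
2 → match
3 → no match
4 → no match
5 → no match — must end with "2"

2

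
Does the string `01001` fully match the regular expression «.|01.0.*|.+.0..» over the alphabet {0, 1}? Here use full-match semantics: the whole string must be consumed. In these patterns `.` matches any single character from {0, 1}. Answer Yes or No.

Yes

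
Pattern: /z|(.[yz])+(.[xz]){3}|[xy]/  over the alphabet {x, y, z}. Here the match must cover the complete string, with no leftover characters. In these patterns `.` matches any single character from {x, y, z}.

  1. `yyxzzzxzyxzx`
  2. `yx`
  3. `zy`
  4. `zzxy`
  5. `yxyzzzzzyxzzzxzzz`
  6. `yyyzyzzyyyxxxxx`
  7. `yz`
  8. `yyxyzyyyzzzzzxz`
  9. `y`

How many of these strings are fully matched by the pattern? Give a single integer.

2

1 → match
2 → no match
3 → no match
4 → no match
5 → no match
6 → no match
7 → no match
8 → no match
9 → match
Total matched: 2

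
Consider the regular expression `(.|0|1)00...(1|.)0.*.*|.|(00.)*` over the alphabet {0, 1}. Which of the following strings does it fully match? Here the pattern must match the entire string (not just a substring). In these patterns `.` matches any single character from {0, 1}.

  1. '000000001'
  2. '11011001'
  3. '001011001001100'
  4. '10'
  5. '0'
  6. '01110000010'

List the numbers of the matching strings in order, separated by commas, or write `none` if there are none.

1, 5

1 → match
2 → no match
3 → no match
4 → no match
5 → match
6 → no match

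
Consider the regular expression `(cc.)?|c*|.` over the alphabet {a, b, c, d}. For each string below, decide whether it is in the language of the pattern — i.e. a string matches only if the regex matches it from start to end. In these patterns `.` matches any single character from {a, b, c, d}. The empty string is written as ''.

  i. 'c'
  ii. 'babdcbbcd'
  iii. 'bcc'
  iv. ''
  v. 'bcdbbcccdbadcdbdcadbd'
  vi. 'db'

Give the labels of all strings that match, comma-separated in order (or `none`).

i → match
ii → no match
iii → no match
iv → match
v → no match
vi → no match

i, iv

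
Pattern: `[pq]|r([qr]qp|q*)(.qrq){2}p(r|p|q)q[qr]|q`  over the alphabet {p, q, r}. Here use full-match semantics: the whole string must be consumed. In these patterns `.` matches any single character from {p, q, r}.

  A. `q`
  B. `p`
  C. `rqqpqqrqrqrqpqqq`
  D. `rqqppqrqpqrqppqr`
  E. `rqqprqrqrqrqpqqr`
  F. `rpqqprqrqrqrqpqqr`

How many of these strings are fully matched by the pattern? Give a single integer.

A → match
B → match
C → match
D → match
E → match
F → no match
Total matched: 5

5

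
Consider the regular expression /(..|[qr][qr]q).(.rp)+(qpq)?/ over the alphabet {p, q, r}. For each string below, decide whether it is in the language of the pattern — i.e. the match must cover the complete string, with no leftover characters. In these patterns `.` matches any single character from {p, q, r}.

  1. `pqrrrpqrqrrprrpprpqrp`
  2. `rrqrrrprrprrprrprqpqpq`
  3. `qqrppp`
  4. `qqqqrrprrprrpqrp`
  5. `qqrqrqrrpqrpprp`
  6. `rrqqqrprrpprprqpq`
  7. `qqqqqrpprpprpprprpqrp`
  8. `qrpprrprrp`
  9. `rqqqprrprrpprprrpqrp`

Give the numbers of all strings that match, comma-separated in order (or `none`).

1 → no match
2 → no match
3. `qqrppp` → no match
4 → match
5 → no match
6 → no match
7 → no match
8. `qrpprrprrp` → no match
9 → no match

4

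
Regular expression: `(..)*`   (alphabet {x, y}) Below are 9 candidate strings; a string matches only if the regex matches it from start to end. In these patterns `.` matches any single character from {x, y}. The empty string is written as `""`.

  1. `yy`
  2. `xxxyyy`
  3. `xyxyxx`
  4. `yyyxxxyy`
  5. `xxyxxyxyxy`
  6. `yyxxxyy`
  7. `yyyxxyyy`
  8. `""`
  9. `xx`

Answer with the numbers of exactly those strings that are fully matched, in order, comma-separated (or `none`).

1, 2, 3, 4, 5, 7, 8, 9

1 → match
2 → match
3 → match
4 → match
5 → match
6 → no match
7 → match
8 → match
9 → match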